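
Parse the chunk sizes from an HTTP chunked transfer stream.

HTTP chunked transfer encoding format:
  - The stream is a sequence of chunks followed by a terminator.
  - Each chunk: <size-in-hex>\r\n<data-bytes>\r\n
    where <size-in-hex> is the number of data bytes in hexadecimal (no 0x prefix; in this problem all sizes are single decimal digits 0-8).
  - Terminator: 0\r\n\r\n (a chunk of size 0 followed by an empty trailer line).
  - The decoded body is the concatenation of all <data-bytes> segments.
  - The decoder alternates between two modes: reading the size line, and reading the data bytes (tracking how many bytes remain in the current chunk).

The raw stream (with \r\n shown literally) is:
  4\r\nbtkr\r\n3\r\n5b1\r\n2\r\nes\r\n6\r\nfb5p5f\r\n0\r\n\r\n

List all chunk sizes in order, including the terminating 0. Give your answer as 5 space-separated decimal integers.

Chunk 1: stream[0..1]='4' size=0x4=4, data at stream[3..7]='btkr' -> body[0..4], body so far='btkr'
Chunk 2: stream[9..10]='3' size=0x3=3, data at stream[12..15]='5b1' -> body[4..7], body so far='btkr5b1'
Chunk 3: stream[17..18]='2' size=0x2=2, data at stream[20..22]='es' -> body[7..9], body so far='btkr5b1es'
Chunk 4: stream[24..25]='6' size=0x6=6, data at stream[27..33]='fb5p5f' -> body[9..15], body so far='btkr5b1esfb5p5f'
Chunk 5: stream[35..36]='0' size=0 (terminator). Final body='btkr5b1esfb5p5f' (15 bytes)

Answer: 4 3 2 6 0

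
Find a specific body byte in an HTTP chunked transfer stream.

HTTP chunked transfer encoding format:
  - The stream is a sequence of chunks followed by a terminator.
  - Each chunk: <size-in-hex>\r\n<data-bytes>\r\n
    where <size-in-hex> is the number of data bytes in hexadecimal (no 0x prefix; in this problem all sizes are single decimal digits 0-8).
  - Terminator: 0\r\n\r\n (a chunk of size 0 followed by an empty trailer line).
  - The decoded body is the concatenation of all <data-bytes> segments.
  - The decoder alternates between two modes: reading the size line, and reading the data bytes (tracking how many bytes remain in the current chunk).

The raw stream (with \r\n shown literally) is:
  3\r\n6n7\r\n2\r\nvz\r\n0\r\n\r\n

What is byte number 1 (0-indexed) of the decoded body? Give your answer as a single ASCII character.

Chunk 1: stream[0..1]='3' size=0x3=3, data at stream[3..6]='6n7' -> body[0..3], body so far='6n7'
Chunk 2: stream[8..9]='2' size=0x2=2, data at stream[11..13]='vz' -> body[3..5], body so far='6n7vz'
Chunk 3: stream[15..16]='0' size=0 (terminator). Final body='6n7vz' (5 bytes)
Body byte 1 = 'n'

Answer: n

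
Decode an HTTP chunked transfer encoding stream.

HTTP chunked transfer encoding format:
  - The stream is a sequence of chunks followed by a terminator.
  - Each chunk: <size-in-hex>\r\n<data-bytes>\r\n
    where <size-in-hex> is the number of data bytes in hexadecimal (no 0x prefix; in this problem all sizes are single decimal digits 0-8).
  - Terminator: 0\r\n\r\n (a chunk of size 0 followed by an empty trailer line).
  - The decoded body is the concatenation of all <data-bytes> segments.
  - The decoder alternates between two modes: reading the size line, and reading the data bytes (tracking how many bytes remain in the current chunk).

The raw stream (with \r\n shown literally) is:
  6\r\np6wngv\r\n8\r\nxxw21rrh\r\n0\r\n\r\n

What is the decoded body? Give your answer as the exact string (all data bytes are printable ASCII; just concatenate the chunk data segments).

Chunk 1: stream[0..1]='6' size=0x6=6, data at stream[3..9]='p6wngv' -> body[0..6], body so far='p6wngv'
Chunk 2: stream[11..12]='8' size=0x8=8, data at stream[14..22]='xxw21rrh' -> body[6..14], body so far='p6wngvxxw21rrh'
Chunk 3: stream[24..25]='0' size=0 (terminator). Final body='p6wngvxxw21rrh' (14 bytes)

Answer: p6wngvxxw21rrh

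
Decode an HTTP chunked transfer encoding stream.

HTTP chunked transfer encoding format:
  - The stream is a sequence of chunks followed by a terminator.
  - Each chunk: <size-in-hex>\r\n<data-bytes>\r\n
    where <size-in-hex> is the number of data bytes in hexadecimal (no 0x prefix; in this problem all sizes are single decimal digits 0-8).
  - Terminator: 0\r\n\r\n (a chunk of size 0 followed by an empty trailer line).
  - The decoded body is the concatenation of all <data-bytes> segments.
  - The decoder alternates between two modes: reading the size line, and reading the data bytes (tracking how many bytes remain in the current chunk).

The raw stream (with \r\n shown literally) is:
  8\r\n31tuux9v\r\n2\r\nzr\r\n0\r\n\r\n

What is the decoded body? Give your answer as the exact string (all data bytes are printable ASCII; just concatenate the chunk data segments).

Answer: 31tuux9vzr

Derivation:
Chunk 1: stream[0..1]='8' size=0x8=8, data at stream[3..11]='31tuux9v' -> body[0..8], body so far='31tuux9v'
Chunk 2: stream[13..14]='2' size=0x2=2, data at stream[16..18]='zr' -> body[8..10], body so far='31tuux9vzr'
Chunk 3: stream[20..21]='0' size=0 (terminator). Final body='31tuux9vzr' (10 bytes)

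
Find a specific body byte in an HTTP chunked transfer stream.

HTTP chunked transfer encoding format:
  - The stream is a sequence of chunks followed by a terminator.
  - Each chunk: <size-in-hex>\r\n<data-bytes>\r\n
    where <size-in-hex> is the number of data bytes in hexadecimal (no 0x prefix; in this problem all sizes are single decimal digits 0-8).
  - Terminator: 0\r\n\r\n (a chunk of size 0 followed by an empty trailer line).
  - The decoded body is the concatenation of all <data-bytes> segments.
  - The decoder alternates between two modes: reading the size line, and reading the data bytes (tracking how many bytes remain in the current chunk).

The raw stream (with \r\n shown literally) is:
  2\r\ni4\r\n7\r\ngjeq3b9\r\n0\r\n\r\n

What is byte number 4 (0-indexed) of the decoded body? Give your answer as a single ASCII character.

Chunk 1: stream[0..1]='2' size=0x2=2, data at stream[3..5]='i4' -> body[0..2], body so far='i4'
Chunk 2: stream[7..8]='7' size=0x7=7, data at stream[10..17]='gjeq3b9' -> body[2..9], body so far='i4gjeq3b9'
Chunk 3: stream[19..20]='0' size=0 (terminator). Final body='i4gjeq3b9' (9 bytes)
Body byte 4 = 'e'

Answer: e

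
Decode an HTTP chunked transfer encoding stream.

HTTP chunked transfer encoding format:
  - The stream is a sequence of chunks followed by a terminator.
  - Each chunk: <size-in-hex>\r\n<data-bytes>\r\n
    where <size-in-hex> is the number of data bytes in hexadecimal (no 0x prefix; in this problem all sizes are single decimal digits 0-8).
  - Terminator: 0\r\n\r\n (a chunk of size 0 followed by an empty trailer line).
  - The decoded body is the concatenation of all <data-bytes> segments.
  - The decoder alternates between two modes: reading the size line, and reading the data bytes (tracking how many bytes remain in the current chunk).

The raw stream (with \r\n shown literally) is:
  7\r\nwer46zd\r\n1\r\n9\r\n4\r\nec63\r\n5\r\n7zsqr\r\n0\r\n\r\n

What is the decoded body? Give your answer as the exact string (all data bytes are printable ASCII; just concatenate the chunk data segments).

Chunk 1: stream[0..1]='7' size=0x7=7, data at stream[3..10]='wer46zd' -> body[0..7], body so far='wer46zd'
Chunk 2: stream[12..13]='1' size=0x1=1, data at stream[15..16]='9' -> body[7..8], body so far='wer46zd9'
Chunk 3: stream[18..19]='4' size=0x4=4, data at stream[21..25]='ec63' -> body[8..12], body so far='wer46zd9ec63'
Chunk 4: stream[27..28]='5' size=0x5=5, data at stream[30..35]='7zsqr' -> body[12..17], body so far='wer46zd9ec637zsqr'
Chunk 5: stream[37..38]='0' size=0 (terminator). Final body='wer46zd9ec637zsqr' (17 bytes)

Answer: wer46zd9ec637zsqr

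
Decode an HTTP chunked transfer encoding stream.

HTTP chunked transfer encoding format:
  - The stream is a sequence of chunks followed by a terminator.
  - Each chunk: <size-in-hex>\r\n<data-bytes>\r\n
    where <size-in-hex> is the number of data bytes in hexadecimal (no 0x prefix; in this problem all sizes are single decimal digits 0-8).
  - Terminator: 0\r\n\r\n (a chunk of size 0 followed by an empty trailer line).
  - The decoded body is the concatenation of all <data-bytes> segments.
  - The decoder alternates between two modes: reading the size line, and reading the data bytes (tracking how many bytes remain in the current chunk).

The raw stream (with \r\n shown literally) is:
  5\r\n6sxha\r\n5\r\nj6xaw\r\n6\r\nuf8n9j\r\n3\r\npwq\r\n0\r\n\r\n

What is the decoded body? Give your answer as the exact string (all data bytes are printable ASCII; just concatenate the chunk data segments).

Chunk 1: stream[0..1]='5' size=0x5=5, data at stream[3..8]='6sxha' -> body[0..5], body so far='6sxha'
Chunk 2: stream[10..11]='5' size=0x5=5, data at stream[13..18]='j6xaw' -> body[5..10], body so far='6sxhaj6xaw'
Chunk 3: stream[20..21]='6' size=0x6=6, data at stream[23..29]='uf8n9j' -> body[10..16], body so far='6sxhaj6xawuf8n9j'
Chunk 4: stream[31..32]='3' size=0x3=3, data at stream[34..37]='pwq' -> body[16..19], body so far='6sxhaj6xawuf8n9jpwq'
Chunk 5: stream[39..40]='0' size=0 (terminator). Final body='6sxhaj6xawuf8n9jpwq' (19 bytes)

Answer: 6sxhaj6xawuf8n9jpwq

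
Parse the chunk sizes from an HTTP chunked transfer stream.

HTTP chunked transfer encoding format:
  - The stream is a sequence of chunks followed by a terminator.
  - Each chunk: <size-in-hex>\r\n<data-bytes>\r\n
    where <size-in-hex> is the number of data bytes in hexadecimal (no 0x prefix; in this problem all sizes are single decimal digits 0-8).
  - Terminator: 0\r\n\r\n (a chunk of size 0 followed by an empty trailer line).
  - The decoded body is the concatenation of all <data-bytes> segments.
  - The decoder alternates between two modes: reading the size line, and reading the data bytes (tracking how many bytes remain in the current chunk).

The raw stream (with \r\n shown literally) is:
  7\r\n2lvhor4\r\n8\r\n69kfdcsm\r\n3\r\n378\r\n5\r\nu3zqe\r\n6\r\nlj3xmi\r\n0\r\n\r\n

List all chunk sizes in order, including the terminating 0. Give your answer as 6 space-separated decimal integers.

Answer: 7 8 3 5 6 0

Derivation:
Chunk 1: stream[0..1]='7' size=0x7=7, data at stream[3..10]='2lvhor4' -> body[0..7], body so far='2lvhor4'
Chunk 2: stream[12..13]='8' size=0x8=8, data at stream[15..23]='69kfdcsm' -> body[7..15], body so far='2lvhor469kfdcsm'
Chunk 3: stream[25..26]='3' size=0x3=3, data at stream[28..31]='378' -> body[15..18], body so far='2lvhor469kfdcsm378'
Chunk 4: stream[33..34]='5' size=0x5=5, data at stream[36..41]='u3zqe' -> body[18..23], body so far='2lvhor469kfdcsm378u3zqe'
Chunk 5: stream[43..44]='6' size=0x6=6, data at stream[46..52]='lj3xmi' -> body[23..29], body so far='2lvhor469kfdcsm378u3zqelj3xmi'
Chunk 6: stream[54..55]='0' size=0 (terminator). Final body='2lvhor469kfdcsm378u3zqelj3xmi' (29 bytes)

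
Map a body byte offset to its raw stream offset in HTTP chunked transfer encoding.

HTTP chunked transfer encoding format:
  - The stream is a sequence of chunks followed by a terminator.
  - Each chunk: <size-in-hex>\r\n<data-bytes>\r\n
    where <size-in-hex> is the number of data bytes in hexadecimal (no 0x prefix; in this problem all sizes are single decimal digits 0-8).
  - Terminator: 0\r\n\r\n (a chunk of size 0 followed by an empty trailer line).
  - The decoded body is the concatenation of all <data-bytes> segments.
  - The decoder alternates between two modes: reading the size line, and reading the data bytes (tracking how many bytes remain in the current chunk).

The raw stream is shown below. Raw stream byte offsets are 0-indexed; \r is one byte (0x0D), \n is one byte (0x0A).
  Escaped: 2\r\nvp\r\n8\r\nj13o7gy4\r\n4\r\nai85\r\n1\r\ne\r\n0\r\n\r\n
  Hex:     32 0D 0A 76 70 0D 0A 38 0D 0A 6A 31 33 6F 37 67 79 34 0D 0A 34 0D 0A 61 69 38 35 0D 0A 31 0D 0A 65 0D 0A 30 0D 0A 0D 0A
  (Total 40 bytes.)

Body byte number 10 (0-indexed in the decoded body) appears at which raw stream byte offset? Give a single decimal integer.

Chunk 1: stream[0..1]='2' size=0x2=2, data at stream[3..5]='vp' -> body[0..2], body so far='vp'
Chunk 2: stream[7..8]='8' size=0x8=8, data at stream[10..18]='j13o7gy4' -> body[2..10], body so far='vpj13o7gy4'
Chunk 3: stream[20..21]='4' size=0x4=4, data at stream[23..27]='ai85' -> body[10..14], body so far='vpj13o7gy4ai85'
Chunk 4: stream[29..30]='1' size=0x1=1, data at stream[32..33]='e' -> body[14..15], body so far='vpj13o7gy4ai85e'
Chunk 5: stream[35..36]='0' size=0 (terminator). Final body='vpj13o7gy4ai85e' (15 bytes)
Body byte 10 at stream offset 23

Answer: 23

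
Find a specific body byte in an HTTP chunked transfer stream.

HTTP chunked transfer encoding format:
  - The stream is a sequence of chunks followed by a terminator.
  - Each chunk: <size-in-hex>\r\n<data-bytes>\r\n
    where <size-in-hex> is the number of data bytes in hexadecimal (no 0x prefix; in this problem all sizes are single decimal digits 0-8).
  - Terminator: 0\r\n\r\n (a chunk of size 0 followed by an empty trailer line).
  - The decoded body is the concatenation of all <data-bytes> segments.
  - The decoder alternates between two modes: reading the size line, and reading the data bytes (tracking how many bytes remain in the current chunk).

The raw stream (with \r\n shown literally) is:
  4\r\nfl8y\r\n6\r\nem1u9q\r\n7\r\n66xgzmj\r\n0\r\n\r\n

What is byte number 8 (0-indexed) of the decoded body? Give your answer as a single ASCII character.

Answer: 9

Derivation:
Chunk 1: stream[0..1]='4' size=0x4=4, data at stream[3..7]='fl8y' -> body[0..4], body so far='fl8y'
Chunk 2: stream[9..10]='6' size=0x6=6, data at stream[12..18]='em1u9q' -> body[4..10], body so far='fl8yem1u9q'
Chunk 3: stream[20..21]='7' size=0x7=7, data at stream[23..30]='66xgzmj' -> body[10..17], body so far='fl8yem1u9q66xgzmj'
Chunk 4: stream[32..33]='0' size=0 (terminator). Final body='fl8yem1u9q66xgzmj' (17 bytes)
Body byte 8 = '9'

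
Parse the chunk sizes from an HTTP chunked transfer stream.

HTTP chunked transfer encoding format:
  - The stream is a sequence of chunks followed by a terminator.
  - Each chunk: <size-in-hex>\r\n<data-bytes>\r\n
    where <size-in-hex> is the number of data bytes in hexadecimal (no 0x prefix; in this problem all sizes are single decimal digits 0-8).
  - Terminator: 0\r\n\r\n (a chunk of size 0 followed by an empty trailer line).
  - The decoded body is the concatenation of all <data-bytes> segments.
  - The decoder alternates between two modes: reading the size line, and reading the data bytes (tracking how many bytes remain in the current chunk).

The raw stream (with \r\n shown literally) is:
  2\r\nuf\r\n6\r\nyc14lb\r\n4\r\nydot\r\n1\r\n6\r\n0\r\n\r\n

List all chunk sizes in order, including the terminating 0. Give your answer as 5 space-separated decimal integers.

Answer: 2 6 4 1 0

Derivation:
Chunk 1: stream[0..1]='2' size=0x2=2, data at stream[3..5]='uf' -> body[0..2], body so far='uf'
Chunk 2: stream[7..8]='6' size=0x6=6, data at stream[10..16]='yc14lb' -> body[2..8], body so far='ufyc14lb'
Chunk 3: stream[18..19]='4' size=0x4=4, data at stream[21..25]='ydot' -> body[8..12], body so far='ufyc14lbydot'
Chunk 4: stream[27..28]='1' size=0x1=1, data at stream[30..31]='6' -> body[12..13], body so far='ufyc14lbydot6'
Chunk 5: stream[33..34]='0' size=0 (terminator). Final body='ufyc14lbydot6' (13 bytes)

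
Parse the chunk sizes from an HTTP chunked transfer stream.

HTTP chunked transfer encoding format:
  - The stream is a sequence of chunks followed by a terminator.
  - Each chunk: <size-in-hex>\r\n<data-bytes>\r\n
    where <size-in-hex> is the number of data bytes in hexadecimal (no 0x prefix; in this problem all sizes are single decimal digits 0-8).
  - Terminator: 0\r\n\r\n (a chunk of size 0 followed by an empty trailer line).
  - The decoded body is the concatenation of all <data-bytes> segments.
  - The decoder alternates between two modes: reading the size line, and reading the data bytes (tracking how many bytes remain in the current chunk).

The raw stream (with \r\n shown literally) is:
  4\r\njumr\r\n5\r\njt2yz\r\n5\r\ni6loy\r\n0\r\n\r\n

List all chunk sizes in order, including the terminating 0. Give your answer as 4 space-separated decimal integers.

Chunk 1: stream[0..1]='4' size=0x4=4, data at stream[3..7]='jumr' -> body[0..4], body so far='jumr'
Chunk 2: stream[9..10]='5' size=0x5=5, data at stream[12..17]='jt2yz' -> body[4..9], body so far='jumrjt2yz'
Chunk 3: stream[19..20]='5' size=0x5=5, data at stream[22..27]='i6loy' -> body[9..14], body so far='jumrjt2yzi6loy'
Chunk 4: stream[29..30]='0' size=0 (terminator). Final body='jumrjt2yzi6loy' (14 bytes)

Answer: 4 5 5 0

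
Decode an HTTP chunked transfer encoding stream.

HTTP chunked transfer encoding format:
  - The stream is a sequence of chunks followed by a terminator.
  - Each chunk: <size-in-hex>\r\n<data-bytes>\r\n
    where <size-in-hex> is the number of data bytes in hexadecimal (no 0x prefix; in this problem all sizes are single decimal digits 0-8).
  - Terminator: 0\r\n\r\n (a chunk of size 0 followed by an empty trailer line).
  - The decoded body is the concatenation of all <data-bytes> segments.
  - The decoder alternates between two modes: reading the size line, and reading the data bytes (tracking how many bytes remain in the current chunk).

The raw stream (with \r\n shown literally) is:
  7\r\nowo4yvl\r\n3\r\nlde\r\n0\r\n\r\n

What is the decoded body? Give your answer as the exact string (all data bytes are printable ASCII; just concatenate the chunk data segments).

Answer: owo4yvllde

Derivation:
Chunk 1: stream[0..1]='7' size=0x7=7, data at stream[3..10]='owo4yvl' -> body[0..7], body so far='owo4yvl'
Chunk 2: stream[12..13]='3' size=0x3=3, data at stream[15..18]='lde' -> body[7..10], body so far='owo4yvllde'
Chunk 3: stream[20..21]='0' size=0 (terminator). Final body='owo4yvllde' (10 bytes)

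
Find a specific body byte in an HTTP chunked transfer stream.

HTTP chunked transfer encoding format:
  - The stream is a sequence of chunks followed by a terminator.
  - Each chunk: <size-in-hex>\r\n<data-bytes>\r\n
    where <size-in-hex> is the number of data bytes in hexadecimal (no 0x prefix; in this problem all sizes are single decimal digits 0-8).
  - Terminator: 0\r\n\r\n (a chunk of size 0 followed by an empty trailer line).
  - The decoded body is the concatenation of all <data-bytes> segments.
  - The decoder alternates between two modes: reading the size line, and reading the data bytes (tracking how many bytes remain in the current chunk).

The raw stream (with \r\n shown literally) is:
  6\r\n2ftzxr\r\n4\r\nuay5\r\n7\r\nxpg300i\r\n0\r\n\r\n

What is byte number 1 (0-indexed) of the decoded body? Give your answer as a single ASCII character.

Answer: f

Derivation:
Chunk 1: stream[0..1]='6' size=0x6=6, data at stream[3..9]='2ftzxr' -> body[0..6], body so far='2ftzxr'
Chunk 2: stream[11..12]='4' size=0x4=4, data at stream[14..18]='uay5' -> body[6..10], body so far='2ftzxruay5'
Chunk 3: stream[20..21]='7' size=0x7=7, data at stream[23..30]='xpg300i' -> body[10..17], body so far='2ftzxruay5xpg300i'
Chunk 4: stream[32..33]='0' size=0 (terminator). Final body='2ftzxruay5xpg300i' (17 bytes)
Body byte 1 = 'f'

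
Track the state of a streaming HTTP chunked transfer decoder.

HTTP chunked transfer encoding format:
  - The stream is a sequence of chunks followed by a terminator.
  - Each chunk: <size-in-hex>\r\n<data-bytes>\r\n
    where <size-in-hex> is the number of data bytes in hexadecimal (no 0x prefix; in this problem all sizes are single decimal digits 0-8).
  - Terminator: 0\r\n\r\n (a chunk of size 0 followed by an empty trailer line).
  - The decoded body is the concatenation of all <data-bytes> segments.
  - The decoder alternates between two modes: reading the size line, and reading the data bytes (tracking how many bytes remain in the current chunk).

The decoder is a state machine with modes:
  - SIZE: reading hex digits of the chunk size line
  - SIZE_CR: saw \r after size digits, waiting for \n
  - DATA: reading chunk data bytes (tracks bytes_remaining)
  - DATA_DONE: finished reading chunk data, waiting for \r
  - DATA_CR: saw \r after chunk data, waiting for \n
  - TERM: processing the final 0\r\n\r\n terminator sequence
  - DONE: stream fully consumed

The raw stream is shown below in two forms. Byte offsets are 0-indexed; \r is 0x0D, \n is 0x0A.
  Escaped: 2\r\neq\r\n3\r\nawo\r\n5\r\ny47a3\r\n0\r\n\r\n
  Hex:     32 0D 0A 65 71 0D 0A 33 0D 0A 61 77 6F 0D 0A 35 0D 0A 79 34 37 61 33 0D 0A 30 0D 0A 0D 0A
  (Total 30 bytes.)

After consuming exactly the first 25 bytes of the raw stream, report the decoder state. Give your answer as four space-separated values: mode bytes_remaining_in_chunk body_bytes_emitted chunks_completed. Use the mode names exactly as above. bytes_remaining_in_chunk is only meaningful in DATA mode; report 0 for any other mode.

Byte 0 = '2': mode=SIZE remaining=0 emitted=0 chunks_done=0
Byte 1 = 0x0D: mode=SIZE_CR remaining=0 emitted=0 chunks_done=0
Byte 2 = 0x0A: mode=DATA remaining=2 emitted=0 chunks_done=0
Byte 3 = 'e': mode=DATA remaining=1 emitted=1 chunks_done=0
Byte 4 = 'q': mode=DATA_DONE remaining=0 emitted=2 chunks_done=0
Byte 5 = 0x0D: mode=DATA_CR remaining=0 emitted=2 chunks_done=0
Byte 6 = 0x0A: mode=SIZE remaining=0 emitted=2 chunks_done=1
Byte 7 = '3': mode=SIZE remaining=0 emitted=2 chunks_done=1
Byte 8 = 0x0D: mode=SIZE_CR remaining=0 emitted=2 chunks_done=1
Byte 9 = 0x0A: mode=DATA remaining=3 emitted=2 chunks_done=1
Byte 10 = 'a': mode=DATA remaining=2 emitted=3 chunks_done=1
Byte 11 = 'w': mode=DATA remaining=1 emitted=4 chunks_done=1
Byte 12 = 'o': mode=DATA_DONE remaining=0 emitted=5 chunks_done=1
Byte 13 = 0x0D: mode=DATA_CR remaining=0 emitted=5 chunks_done=1
Byte 14 = 0x0A: mode=SIZE remaining=0 emitted=5 chunks_done=2
Byte 15 = '5': mode=SIZE remaining=0 emitted=5 chunks_done=2
Byte 16 = 0x0D: mode=SIZE_CR remaining=0 emitted=5 chunks_done=2
Byte 17 = 0x0A: mode=DATA remaining=5 emitted=5 chunks_done=2
Byte 18 = 'y': mode=DATA remaining=4 emitted=6 chunks_done=2
Byte 19 = '4': mode=DATA remaining=3 emitted=7 chunks_done=2
Byte 20 = '7': mode=DATA remaining=2 emitted=8 chunks_done=2
Byte 21 = 'a': mode=DATA remaining=1 emitted=9 chunks_done=2
Byte 22 = '3': mode=DATA_DONE remaining=0 emitted=10 chunks_done=2
Byte 23 = 0x0D: mode=DATA_CR remaining=0 emitted=10 chunks_done=2
Byte 24 = 0x0A: mode=SIZE remaining=0 emitted=10 chunks_done=3

Answer: SIZE 0 10 3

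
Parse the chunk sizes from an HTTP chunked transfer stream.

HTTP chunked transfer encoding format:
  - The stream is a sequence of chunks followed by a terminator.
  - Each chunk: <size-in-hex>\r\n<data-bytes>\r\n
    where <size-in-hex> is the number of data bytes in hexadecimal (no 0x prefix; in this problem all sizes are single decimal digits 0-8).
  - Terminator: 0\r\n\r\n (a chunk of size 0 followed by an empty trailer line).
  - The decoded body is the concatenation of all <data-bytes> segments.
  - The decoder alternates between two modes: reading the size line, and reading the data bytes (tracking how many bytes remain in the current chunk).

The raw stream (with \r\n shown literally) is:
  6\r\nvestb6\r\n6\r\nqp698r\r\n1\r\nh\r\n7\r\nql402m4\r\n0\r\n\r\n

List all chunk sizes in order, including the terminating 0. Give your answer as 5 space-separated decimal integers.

Answer: 6 6 1 7 0

Derivation:
Chunk 1: stream[0..1]='6' size=0x6=6, data at stream[3..9]='vestb6' -> body[0..6], body so far='vestb6'
Chunk 2: stream[11..12]='6' size=0x6=6, data at stream[14..20]='qp698r' -> body[6..12], body so far='vestb6qp698r'
Chunk 3: stream[22..23]='1' size=0x1=1, data at stream[25..26]='h' -> body[12..13], body so far='vestb6qp698rh'
Chunk 4: stream[28..29]='7' size=0x7=7, data at stream[31..38]='ql402m4' -> body[13..20], body so far='vestb6qp698rhql402m4'
Chunk 5: stream[40..41]='0' size=0 (terminator). Final body='vestb6qp698rhql402m4' (20 bytes)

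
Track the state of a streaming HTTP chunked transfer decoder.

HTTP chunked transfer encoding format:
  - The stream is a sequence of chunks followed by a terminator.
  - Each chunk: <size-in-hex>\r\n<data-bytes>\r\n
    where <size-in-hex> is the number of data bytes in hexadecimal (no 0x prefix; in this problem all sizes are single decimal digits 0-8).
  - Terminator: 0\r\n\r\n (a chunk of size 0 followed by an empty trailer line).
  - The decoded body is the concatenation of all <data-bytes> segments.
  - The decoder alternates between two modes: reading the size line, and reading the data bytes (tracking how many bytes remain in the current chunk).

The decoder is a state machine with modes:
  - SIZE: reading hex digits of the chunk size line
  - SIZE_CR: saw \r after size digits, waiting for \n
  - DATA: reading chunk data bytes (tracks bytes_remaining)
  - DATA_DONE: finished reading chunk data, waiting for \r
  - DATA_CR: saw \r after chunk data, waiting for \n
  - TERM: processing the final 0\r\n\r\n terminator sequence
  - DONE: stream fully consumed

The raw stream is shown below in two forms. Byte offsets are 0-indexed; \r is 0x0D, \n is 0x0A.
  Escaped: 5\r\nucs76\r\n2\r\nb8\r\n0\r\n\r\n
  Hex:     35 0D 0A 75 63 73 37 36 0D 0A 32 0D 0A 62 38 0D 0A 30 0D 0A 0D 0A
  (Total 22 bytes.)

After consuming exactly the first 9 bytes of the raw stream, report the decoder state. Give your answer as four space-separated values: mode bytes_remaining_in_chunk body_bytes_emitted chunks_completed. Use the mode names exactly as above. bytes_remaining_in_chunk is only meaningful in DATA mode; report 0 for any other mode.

Byte 0 = '5': mode=SIZE remaining=0 emitted=0 chunks_done=0
Byte 1 = 0x0D: mode=SIZE_CR remaining=0 emitted=0 chunks_done=0
Byte 2 = 0x0A: mode=DATA remaining=5 emitted=0 chunks_done=0
Byte 3 = 'u': mode=DATA remaining=4 emitted=1 chunks_done=0
Byte 4 = 'c': mode=DATA remaining=3 emitted=2 chunks_done=0
Byte 5 = 's': mode=DATA remaining=2 emitted=3 chunks_done=0
Byte 6 = '7': mode=DATA remaining=1 emitted=4 chunks_done=0
Byte 7 = '6': mode=DATA_DONE remaining=0 emitted=5 chunks_done=0
Byte 8 = 0x0D: mode=DATA_CR remaining=0 emitted=5 chunks_done=0

Answer: DATA_CR 0 5 0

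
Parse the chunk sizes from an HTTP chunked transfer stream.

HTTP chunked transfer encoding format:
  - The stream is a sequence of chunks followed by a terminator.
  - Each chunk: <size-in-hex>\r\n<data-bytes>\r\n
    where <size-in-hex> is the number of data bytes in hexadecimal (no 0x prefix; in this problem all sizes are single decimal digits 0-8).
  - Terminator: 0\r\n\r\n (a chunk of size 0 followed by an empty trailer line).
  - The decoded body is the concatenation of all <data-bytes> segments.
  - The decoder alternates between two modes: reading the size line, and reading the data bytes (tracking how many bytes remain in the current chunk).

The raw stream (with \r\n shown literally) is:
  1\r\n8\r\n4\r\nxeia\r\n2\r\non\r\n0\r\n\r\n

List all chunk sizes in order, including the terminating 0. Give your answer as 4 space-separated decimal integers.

Chunk 1: stream[0..1]='1' size=0x1=1, data at stream[3..4]='8' -> body[0..1], body so far='8'
Chunk 2: stream[6..7]='4' size=0x4=4, data at stream[9..13]='xeia' -> body[1..5], body so far='8xeia'
Chunk 3: stream[15..16]='2' size=0x2=2, data at stream[18..20]='on' -> body[5..7], body so far='8xeiaon'
Chunk 4: stream[22..23]='0' size=0 (terminator). Final body='8xeiaon' (7 bytes)

Answer: 1 4 2 0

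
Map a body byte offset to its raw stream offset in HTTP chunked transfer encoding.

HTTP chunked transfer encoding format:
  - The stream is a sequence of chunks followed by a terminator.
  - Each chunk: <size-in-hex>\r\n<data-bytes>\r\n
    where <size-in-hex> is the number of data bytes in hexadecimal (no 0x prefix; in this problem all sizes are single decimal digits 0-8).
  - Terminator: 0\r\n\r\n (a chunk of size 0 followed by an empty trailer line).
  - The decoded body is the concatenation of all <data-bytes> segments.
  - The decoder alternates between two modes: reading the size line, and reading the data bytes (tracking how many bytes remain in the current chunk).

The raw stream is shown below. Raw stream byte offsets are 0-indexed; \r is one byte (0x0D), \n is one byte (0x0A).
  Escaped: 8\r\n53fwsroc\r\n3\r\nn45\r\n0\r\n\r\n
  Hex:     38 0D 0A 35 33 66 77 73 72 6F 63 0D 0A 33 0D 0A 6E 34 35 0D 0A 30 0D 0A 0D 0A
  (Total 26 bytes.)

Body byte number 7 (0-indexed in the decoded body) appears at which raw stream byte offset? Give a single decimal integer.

Chunk 1: stream[0..1]='8' size=0x8=8, data at stream[3..11]='53fwsroc' -> body[0..8], body so far='53fwsroc'
Chunk 2: stream[13..14]='3' size=0x3=3, data at stream[16..19]='n45' -> body[8..11], body so far='53fwsrocn45'
Chunk 3: stream[21..22]='0' size=0 (terminator). Final body='53fwsrocn45' (11 bytes)
Body byte 7 at stream offset 10

Answer: 10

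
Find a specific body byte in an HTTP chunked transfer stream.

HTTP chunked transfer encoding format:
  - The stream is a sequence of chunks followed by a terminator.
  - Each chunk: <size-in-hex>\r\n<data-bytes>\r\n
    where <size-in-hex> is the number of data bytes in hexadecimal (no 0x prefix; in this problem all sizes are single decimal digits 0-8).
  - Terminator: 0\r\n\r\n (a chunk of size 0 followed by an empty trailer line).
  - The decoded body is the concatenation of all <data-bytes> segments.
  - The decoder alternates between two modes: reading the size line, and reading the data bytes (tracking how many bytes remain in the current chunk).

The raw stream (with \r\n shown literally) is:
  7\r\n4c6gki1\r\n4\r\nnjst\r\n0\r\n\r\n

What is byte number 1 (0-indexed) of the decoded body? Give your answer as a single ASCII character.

Answer: c

Derivation:
Chunk 1: stream[0..1]='7' size=0x7=7, data at stream[3..10]='4c6gki1' -> body[0..7], body so far='4c6gki1'
Chunk 2: stream[12..13]='4' size=0x4=4, data at stream[15..19]='njst' -> body[7..11], body so far='4c6gki1njst'
Chunk 3: stream[21..22]='0' size=0 (terminator). Final body='4c6gki1njst' (11 bytes)
Body byte 1 = 'c'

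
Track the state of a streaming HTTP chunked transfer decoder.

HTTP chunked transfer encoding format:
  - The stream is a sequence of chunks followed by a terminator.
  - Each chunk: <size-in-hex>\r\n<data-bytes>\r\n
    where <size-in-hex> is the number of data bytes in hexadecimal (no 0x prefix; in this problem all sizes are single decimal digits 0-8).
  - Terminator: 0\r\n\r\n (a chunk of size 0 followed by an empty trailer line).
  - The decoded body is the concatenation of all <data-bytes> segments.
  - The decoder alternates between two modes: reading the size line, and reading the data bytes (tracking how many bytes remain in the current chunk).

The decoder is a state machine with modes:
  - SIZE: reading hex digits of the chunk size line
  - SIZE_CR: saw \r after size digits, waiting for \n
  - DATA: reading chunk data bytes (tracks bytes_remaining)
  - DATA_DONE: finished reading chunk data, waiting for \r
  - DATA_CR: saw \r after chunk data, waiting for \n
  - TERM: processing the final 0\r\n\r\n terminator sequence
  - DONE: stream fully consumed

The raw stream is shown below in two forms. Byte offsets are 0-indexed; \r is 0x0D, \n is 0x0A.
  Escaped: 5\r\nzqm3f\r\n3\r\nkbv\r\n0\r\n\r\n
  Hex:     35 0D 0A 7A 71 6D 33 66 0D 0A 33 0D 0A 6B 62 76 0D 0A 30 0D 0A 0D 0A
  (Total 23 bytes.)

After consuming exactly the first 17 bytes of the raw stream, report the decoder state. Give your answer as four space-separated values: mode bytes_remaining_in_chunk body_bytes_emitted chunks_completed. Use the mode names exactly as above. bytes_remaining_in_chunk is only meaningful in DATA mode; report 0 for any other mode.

Answer: DATA_CR 0 8 1

Derivation:
Byte 0 = '5': mode=SIZE remaining=0 emitted=0 chunks_done=0
Byte 1 = 0x0D: mode=SIZE_CR remaining=0 emitted=0 chunks_done=0
Byte 2 = 0x0A: mode=DATA remaining=5 emitted=0 chunks_done=0
Byte 3 = 'z': mode=DATA remaining=4 emitted=1 chunks_done=0
Byte 4 = 'q': mode=DATA remaining=3 emitted=2 chunks_done=0
Byte 5 = 'm': mode=DATA remaining=2 emitted=3 chunks_done=0
Byte 6 = '3': mode=DATA remaining=1 emitted=4 chunks_done=0
Byte 7 = 'f': mode=DATA_DONE remaining=0 emitted=5 chunks_done=0
Byte 8 = 0x0D: mode=DATA_CR remaining=0 emitted=5 chunks_done=0
Byte 9 = 0x0A: mode=SIZE remaining=0 emitted=5 chunks_done=1
Byte 10 = '3': mode=SIZE remaining=0 emitted=5 chunks_done=1
Byte 11 = 0x0D: mode=SIZE_CR remaining=0 emitted=5 chunks_done=1
Byte 12 = 0x0A: mode=DATA remaining=3 emitted=5 chunks_done=1
Byte 13 = 'k': mode=DATA remaining=2 emitted=6 chunks_done=1
Byte 14 = 'b': mode=DATA remaining=1 emitted=7 chunks_done=1
Byte 15 = 'v': mode=DATA_DONE remaining=0 emitted=8 chunks_done=1
Byte 16 = 0x0D: mode=DATA_CR remaining=0 emitted=8 chunks_done=1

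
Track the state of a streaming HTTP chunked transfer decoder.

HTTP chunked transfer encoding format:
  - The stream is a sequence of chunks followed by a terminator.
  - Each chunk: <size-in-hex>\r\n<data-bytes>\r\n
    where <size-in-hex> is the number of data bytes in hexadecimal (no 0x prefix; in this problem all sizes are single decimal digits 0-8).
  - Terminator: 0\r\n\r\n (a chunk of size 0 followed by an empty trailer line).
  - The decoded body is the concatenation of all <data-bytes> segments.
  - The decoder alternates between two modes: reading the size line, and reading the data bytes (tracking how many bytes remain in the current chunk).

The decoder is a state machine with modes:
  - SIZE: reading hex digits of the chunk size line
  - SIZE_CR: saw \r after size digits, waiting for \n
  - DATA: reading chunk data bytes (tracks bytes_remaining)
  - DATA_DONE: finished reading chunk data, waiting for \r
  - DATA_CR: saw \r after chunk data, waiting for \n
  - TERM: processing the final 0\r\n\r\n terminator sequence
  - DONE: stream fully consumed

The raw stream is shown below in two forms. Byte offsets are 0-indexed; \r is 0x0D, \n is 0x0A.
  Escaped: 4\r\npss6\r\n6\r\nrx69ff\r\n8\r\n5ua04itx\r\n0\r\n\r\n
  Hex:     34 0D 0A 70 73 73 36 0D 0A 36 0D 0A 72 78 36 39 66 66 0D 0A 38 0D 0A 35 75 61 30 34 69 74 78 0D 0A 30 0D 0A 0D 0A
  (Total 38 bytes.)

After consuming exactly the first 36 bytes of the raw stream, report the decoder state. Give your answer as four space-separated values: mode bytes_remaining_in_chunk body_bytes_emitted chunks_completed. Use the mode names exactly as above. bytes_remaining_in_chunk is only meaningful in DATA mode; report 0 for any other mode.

Byte 0 = '4': mode=SIZE remaining=0 emitted=0 chunks_done=0
Byte 1 = 0x0D: mode=SIZE_CR remaining=0 emitted=0 chunks_done=0
Byte 2 = 0x0A: mode=DATA remaining=4 emitted=0 chunks_done=0
Byte 3 = 'p': mode=DATA remaining=3 emitted=1 chunks_done=0
Byte 4 = 's': mode=DATA remaining=2 emitted=2 chunks_done=0
Byte 5 = 's': mode=DATA remaining=1 emitted=3 chunks_done=0
Byte 6 = '6': mode=DATA_DONE remaining=0 emitted=4 chunks_done=0
Byte 7 = 0x0D: mode=DATA_CR remaining=0 emitted=4 chunks_done=0
Byte 8 = 0x0A: mode=SIZE remaining=0 emitted=4 chunks_done=1
Byte 9 = '6': mode=SIZE remaining=0 emitted=4 chunks_done=1
Byte 10 = 0x0D: mode=SIZE_CR remaining=0 emitted=4 chunks_done=1
Byte 11 = 0x0A: mode=DATA remaining=6 emitted=4 chunks_done=1
Byte 12 = 'r': mode=DATA remaining=5 emitted=5 chunks_done=1
Byte 13 = 'x': mode=DATA remaining=4 emitted=6 chunks_done=1
Byte 14 = '6': mode=DATA remaining=3 emitted=7 chunks_done=1
Byte 15 = '9': mode=DATA remaining=2 emitted=8 chunks_done=1
Byte 16 = 'f': mode=DATA remaining=1 emitted=9 chunks_done=1
Byte 17 = 'f': mode=DATA_DONE remaining=0 emitted=10 chunks_done=1
Byte 18 = 0x0D: mode=DATA_CR remaining=0 emitted=10 chunks_done=1
Byte 19 = 0x0A: mode=SIZE remaining=0 emitted=10 chunks_done=2
Byte 20 = '8': mode=SIZE remaining=0 emitted=10 chunks_done=2
Byte 21 = 0x0D: mode=SIZE_CR remaining=0 emitted=10 chunks_done=2
Byte 22 = 0x0A: mode=DATA remaining=8 emitted=10 chunks_done=2
Byte 23 = '5': mode=DATA remaining=7 emitted=11 chunks_done=2
Byte 24 = 'u': mode=DATA remaining=6 emitted=12 chunks_done=2
Byte 25 = 'a': mode=DATA remaining=5 emitted=13 chunks_done=2
Byte 26 = '0': mode=DATA remaining=4 emitted=14 chunks_done=2
Byte 27 = '4': mode=DATA remaining=3 emitted=15 chunks_done=2
Byte 28 = 'i': mode=DATA remaining=2 emitted=16 chunks_done=2
Byte 29 = 't': mode=DATA remaining=1 emitted=17 chunks_done=2
Byte 30 = 'x': mode=DATA_DONE remaining=0 emitted=18 chunks_done=2
Byte 31 = 0x0D: mode=DATA_CR remaining=0 emitted=18 chunks_done=2
Byte 32 = 0x0A: mode=SIZE remaining=0 emitted=18 chunks_done=3
Byte 33 = '0': mode=SIZE remaining=0 emitted=18 chunks_done=3
Byte 34 = 0x0D: mode=SIZE_CR remaining=0 emitted=18 chunks_done=3
Byte 35 = 0x0A: mode=TERM remaining=0 emitted=18 chunks_done=3

Answer: TERM 0 18 3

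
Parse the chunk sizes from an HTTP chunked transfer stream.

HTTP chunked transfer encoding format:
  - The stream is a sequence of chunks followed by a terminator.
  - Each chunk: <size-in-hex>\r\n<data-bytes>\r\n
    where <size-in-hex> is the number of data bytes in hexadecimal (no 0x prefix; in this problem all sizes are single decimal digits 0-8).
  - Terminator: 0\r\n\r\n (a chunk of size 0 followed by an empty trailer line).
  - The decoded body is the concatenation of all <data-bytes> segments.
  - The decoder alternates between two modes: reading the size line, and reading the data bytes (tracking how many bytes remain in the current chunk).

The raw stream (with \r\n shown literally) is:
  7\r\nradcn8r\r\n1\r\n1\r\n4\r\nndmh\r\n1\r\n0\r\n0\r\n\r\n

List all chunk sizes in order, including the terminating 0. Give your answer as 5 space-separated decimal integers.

Chunk 1: stream[0..1]='7' size=0x7=7, data at stream[3..10]='radcn8r' -> body[0..7], body so far='radcn8r'
Chunk 2: stream[12..13]='1' size=0x1=1, data at stream[15..16]='1' -> body[7..8], body so far='radcn8r1'
Chunk 3: stream[18..19]='4' size=0x4=4, data at stream[21..25]='ndmh' -> body[8..12], body so far='radcn8r1ndmh'
Chunk 4: stream[27..28]='1' size=0x1=1, data at stream[30..31]='0' -> body[12..13], body so far='radcn8r1ndmh0'
Chunk 5: stream[33..34]='0' size=0 (terminator). Final body='radcn8r1ndmh0' (13 bytes)

Answer: 7 1 4 1 0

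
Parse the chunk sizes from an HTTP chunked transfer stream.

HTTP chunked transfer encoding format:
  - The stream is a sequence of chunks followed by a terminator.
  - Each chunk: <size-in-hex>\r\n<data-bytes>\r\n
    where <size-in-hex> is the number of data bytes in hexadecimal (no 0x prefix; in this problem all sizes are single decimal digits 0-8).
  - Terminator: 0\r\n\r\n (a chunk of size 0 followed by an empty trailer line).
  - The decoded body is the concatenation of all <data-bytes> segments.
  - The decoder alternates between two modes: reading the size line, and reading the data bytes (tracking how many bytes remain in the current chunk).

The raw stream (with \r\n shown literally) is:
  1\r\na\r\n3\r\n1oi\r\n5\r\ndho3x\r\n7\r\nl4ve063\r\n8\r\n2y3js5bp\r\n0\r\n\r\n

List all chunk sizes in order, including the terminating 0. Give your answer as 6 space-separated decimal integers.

Answer: 1 3 5 7 8 0

Derivation:
Chunk 1: stream[0..1]='1' size=0x1=1, data at stream[3..4]='a' -> body[0..1], body so far='a'
Chunk 2: stream[6..7]='3' size=0x3=3, data at stream[9..12]='1oi' -> body[1..4], body so far='a1oi'
Chunk 3: stream[14..15]='5' size=0x5=5, data at stream[17..22]='dho3x' -> body[4..9], body so far='a1oidho3x'
Chunk 4: stream[24..25]='7' size=0x7=7, data at stream[27..34]='l4ve063' -> body[9..16], body so far='a1oidho3xl4ve063'
Chunk 5: stream[36..37]='8' size=0x8=8, data at stream[39..47]='2y3js5bp' -> body[16..24], body so far='a1oidho3xl4ve0632y3js5bp'
Chunk 6: stream[49..50]='0' size=0 (terminator). Final body='a1oidho3xl4ve0632y3js5bp' (24 bytes)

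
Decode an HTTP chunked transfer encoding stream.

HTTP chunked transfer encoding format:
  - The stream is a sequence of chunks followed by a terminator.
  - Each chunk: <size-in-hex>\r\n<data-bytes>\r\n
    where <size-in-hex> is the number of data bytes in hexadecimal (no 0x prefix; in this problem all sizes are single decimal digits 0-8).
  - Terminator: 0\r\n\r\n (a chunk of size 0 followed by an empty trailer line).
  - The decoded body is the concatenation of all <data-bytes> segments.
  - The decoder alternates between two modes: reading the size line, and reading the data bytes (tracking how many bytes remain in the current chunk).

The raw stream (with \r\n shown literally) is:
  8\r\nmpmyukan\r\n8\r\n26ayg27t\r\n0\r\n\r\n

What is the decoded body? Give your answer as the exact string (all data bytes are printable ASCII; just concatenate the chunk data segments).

Answer: mpmyukan26ayg27t

Derivation:
Chunk 1: stream[0..1]='8' size=0x8=8, data at stream[3..11]='mpmyukan' -> body[0..8], body so far='mpmyukan'
Chunk 2: stream[13..14]='8' size=0x8=8, data at stream[16..24]='26ayg27t' -> body[8..16], body so far='mpmyukan26ayg27t'
Chunk 3: stream[26..27]='0' size=0 (terminator). Final body='mpmyukan26ayg27t' (16 bytes)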